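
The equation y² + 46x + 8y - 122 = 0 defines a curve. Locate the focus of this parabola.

Only y is squared. Complete the square in y: (y + 4)² = -46(x - 3).
Vertex (3, -4); 4p = -46 so p = -23/2. Opens left.
Focus is p units from the vertex along the axis: (h + p, k).

(-17/2, -4)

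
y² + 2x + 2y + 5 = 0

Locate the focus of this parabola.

Only y is squared. Complete the square in y: (y + 1)² = -2(x + 2).
Vertex (-2, -1); 4p = -2 so p = -1/2. Opens left.
Focus is p units from the vertex along the axis: (h + p, k).

(-5/2, -1)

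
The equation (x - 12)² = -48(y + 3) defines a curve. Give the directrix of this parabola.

y = 9

Vertex (12, -3); 4p = -48 so p = -12. Opens down.
Directrix is the horizontal line y = k − p = -3 − (-12) = 9.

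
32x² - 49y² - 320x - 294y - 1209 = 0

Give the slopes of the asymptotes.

Group the x- and y-terms: 32(x² - 10x) -49(y² + 6y) = 1209
Completing the square gives 32(x - 5)² -49(y + 3)² = 1209 + 800 - 441 = 1568.
Divide through by 1568 to get (x - 5)²/49 - (y + 3)²/32 = 1.
Hyperbola, center (5, -3), transverse axis horizontal; a² = 49, b² = 32.
For a horizontal hyperbola the asymptotes have slope ±b/a.
Here that is ±4√2/7.

4√2/7 and -4√2/7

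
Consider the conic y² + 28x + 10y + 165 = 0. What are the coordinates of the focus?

(-12, -5)

Only y is squared. Complete the square in y: (y + 5)² = -28(x + 5).
Vertex (-5, -5); 4p = -28 so p = -7. Opens left.
Focus is p units from the vertex along the axis: (h + p, k).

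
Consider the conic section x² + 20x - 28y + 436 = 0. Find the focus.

(-10, 19)

Only x is squared. Complete the square in x: (x + 10)² = 28(y - 12).
Vertex (-10, 12); 4p = 28 so p = 7. Opens up.
Focus is p units from the vertex along the axis: (h, k + p).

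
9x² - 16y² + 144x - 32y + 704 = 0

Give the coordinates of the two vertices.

Rearranging, 9(x² + 16x) -16(y² + 2y) = -704.
9(x + 8)² -16(y + 1)² = -704 + 576 - 16 = -144
Dividing both sides by -144: (y + 1)²/9 - (x + 8)²/16 = 1
Hyperbola, center (-8, -1), transverse axis vertical; a² = 9, b² = 16.
a = 3. Vertices at (h, k ± a).

(-8, -4) and (-8, 2)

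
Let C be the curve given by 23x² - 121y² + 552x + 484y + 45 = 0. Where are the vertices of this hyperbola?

(-23, 2) and (-1, 2)

Collect terms: 23(x² + 24x) -121(y² - 4y) = -45
23(x + 12)² -121(y - 2)² = -45 + 3312 - 484 = 2783
Dividing both sides by 2783: (x + 12)²/121 - (y - 2)²/23 = 1
Hyperbola, center (-12, 2), transverse axis horizontal; a² = 121, b² = 23.
a = 11. Vertices at (h ± a, k).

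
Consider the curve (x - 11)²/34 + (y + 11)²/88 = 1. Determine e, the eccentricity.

Center (11, -11). The larger denominator 88 sits under the y-term, so the major axis is vertical; a² = 88, b² = 34.
c² = a² - b² = 54, so c = 3√6.
e = c/a = 3√6/2√22 = 3√33/22.

e = 3√33/22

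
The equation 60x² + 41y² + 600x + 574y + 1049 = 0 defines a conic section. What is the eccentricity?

e = √285/30

Group: 60(x² + 10x) + 41(y² + 14y) = -1049
Complete the square in x and y: 60(x + 5)² + 41(y + 7)² = -1049 + 1500 + 2009 = 2460
Divide by 2460: (x + 5)²/41 + (y + 7)²/60 = 1
Ellipse, center (-5, -7), major axis vertical; a² = 60, b² = 41.
c² = a² - b² = 19, so c = √19.
e = c/a = √19/2√15 = √285/30.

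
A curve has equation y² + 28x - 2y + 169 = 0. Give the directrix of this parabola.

Only y is squared. Complete the square in y: (y - 1)² = -28(x + 6).
Vertex (-6, 1); 4p = -28 so p = -7. Opens left.
Directrix is the vertical line x = h − p = -6 − (-7) = 1.

x = 1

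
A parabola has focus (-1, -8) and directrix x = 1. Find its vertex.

(0, -8)

The vertex is the midpoint between the focus and the directrix along the axis of symmetry.
Axis is horizontal (directrix is vertical). Vertex x-coordinate = (-1 + 1)/2 = 0; y-coordinate = -8.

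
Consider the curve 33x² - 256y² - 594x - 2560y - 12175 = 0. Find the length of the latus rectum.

Group the x- and y-terms: 33(x² - 18x) -256(y² + 10y) = 12175
33(x - 9)² -256(y + 5)² = 12175 + 2673 - 6400 = 8448
Divide by 8448: (x - 9)²/256 - (y + 5)²/33 = 1
Hyperbola, center (9, -5), transverse axis horizontal; a² = 256, b² = 33.
Latus rectum length = 2b²/a = 2·33/16 = 33/8.

33/8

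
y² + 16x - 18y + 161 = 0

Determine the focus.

Only y is squared. Complete the square in y: (y - 9)² = -16(x + 5).
Vertex (-5, 9); 4p = -16 so p = -4. Opens left.
Focus is p units from the vertex along the axis: (h + p, k).

(-9, 9)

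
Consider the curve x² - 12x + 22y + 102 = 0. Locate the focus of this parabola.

(6, -17/2)

Only x is squared. Complete the square in x: (x - 6)² = -22(y + 3).
Vertex (6, -3); 4p = -22 so p = -11/2. Opens down.
Focus is p units from the vertex along the axis: (h, k + p).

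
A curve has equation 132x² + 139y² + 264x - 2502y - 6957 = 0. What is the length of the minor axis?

4√33

Rearranging, 132(x² + 2x) + 139(y² - 18y) = 6957.
Complete the square in x and y: 132(x + 1)² + 139(y - 9)² = 6957 + 132 + 11259 = 18348
Divide by 18348: (x + 1)²/139 + (y - 9)²/132 = 1
Ellipse, center (-1, 9), major axis horizontal; a² = 139, b² = 132.
b² = 132 so b = 2√33; the minor axis has length 2b = 4√33.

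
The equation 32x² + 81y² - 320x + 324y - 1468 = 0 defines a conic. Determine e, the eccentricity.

e = 7/9

Collect terms: 32(x² - 10x) + 81(y² + 4y) = 1468
Completing the square gives 32(x - 5)² + 81(y + 2)² = 1468 + 800 + 324 = 2592.
Divide through by 2592 to get (x - 5)²/81 + (y + 2)²/32 = 1.
Ellipse, center (5, -2), major axis horizontal; a² = 81, b² = 32.
c² = a² - b² = 49, so c = 7.
e = c/a = 7/9.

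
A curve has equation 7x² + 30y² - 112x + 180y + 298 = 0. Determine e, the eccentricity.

Group: 7(x² - 16x) + 30(y² + 6y) = -298
Complete the square: 7(x - 8)² + 30(y + 3)² = -298 + 448 + 270 = 420
Divide through by 420 to get (x - 8)²/60 + (y + 3)²/14 = 1.
Ellipse, center (8, -3), major axis horizontal; a² = 60, b² = 14.
c² = a² - b² = 46, so c = √46.
e = c/a = √46/2√15 = √690/30.

e = √690/30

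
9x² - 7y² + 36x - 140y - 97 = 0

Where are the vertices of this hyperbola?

9(x² + 4x) -7(y² + 20y) = 97
9(x + 2)² -7(y + 10)² = 97 + 36 - 700 = -567
Dividing both sides by -567: (y + 10)²/81 - (x + 2)²/63 = 1
Hyperbola, center (-2, -10), transverse axis vertical; a² = 81, b² = 63.
a = 9. Vertices at (h, k ± a).

(-2, -19) and (-2, -1)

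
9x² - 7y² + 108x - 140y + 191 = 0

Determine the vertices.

Rearranging, 9(x² + 12x) -7(y² + 20y) = -191.
Completing the square gives 9(x + 6)² -7(y + 10)² = -191 + 324 - 700 = -567.
Dividing both sides by -567: (y + 10)²/81 - (x + 6)²/63 = 1
Hyperbola, center (-6, -10), transverse axis vertical; a² = 81, b² = 63.
a = 9. Vertices at (h, k ± a).

(-6, -19) and (-6, -1)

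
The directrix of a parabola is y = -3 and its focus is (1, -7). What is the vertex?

The vertex is the midpoint between the focus and the directrix along the axis of symmetry.
Axis is vertical (directrix is horizontal). Vertex y-coordinate = (-7 + (-3))/2 = -5; x-coordinate = 1.

(1, -5)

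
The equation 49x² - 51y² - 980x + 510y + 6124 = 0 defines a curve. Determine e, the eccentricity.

e = 10/7

Collect terms: 49(x² - 20x) -51(y² - 10y) = -6124
49(x - 10)² -51(y - 5)² = -6124 + 4900 - 1275 = -2499
Divide through by -2499 to get (y - 5)²/49 - (x - 10)²/51 = 1.
Hyperbola, center (10, 5), transverse axis vertical; a² = 49, b² = 51.
c² = a² + b² = 100, so c = 10.
e = c/a = 10/7.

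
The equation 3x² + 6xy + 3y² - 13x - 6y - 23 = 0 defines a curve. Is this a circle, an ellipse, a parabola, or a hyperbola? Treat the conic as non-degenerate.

parabola

A = 3, B = 6, C = 3.
Discriminant B² − 4AC = 6² − 4·3·3 = 0.
B² − 4AC = 0 ⇒ parabola.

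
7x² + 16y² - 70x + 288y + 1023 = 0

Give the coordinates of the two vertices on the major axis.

Collect terms: 7(x² - 10x) + 16(y² + 18y) = -1023
Complete the square in x and y: 7(x - 5)² + 16(y + 9)² = -1023 + 175 + 1296 = 448
Divide by 448: (x - 5)²/64 + (y + 9)²/28 = 1
Ellipse, center (5, -9), major axis horizontal; a² = 64, b² = 28.
a = 8. Vertices at (h ± a, k).

(-3, -9) and (13, -9)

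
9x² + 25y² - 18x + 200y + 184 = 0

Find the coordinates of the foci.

(-3, -4) and (5, -4)

Rearranging, 9(x² - 2x) + 25(y² + 8y) = -184.
9(x - 1)² + 25(y + 4)² = -184 + 9 + 400 = 225
Dividing both sides by 225: (x - 1)²/25 + (y + 4)²/9 = 1
Ellipse, center (1, -4), major axis horizontal; a² = 25, b² = 9.
c² = a² - b² = 25 - 9 = 16, so c = 4.
Foci lie on the horizontal axis through the center: (h ± c, k).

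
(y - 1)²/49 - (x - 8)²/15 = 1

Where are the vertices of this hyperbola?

Center (8, 1). The positive term is the y-term, so the transverse axis is vertical; a² = 49, b² = 15.
a = 7. Vertices at (h, k ± a).

(8, -6) and (8, 8)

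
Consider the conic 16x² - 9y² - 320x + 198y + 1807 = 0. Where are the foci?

(10, -4) and (10, 26)

Group: 16(x² - 20x) -9(y² - 22y) = -1807
16(x - 10)² -9(y - 11)² = -1807 + 1600 - 1089 = -1296
Dividing both sides by -1296: (y - 11)²/144 - (x - 10)²/81 = 1
Hyperbola, center (10, 11), transverse axis vertical; a² = 144, b² = 81.
c² = a² + b² = 144 + 81 = 225, so c = 15.
Foci lie on the vertical axis through the center: (h, k ± c).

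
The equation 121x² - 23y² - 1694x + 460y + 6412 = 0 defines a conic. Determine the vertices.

(7, -1) and (7, 21)

Group: 121(x² - 14x) -23(y² - 20y) = -6412
121(x - 7)² -23(y - 10)² = -6412 + 5929 - 2300 = -2783
Dividing both sides by -2783: (y - 10)²/121 - (x - 7)²/23 = 1
Hyperbola, center (7, 10), transverse axis vertical; a² = 121, b² = 23.
a = 11. Vertices at (h, k ± a).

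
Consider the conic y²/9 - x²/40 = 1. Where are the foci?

Center (0, 0). The positive term is the y-term, so the transverse axis is vertical; a² = 9, b² = 40.
c² = a² + b² = 9 + 40 = 49, so c = 7.
Foci lie on the vertical axis through the center: (h, k ± c).

(0, -7) and (0, 7)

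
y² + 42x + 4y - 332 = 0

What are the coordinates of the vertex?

(8, -2)

Only y is squared. Complete the square in y: (y + 2)² = -42(x - 8).
Vertex (8, -2); 4p = -42 so p = -21/2. Opens left.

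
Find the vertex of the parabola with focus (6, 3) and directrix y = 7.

The vertex is the midpoint between the focus and the directrix along the axis of symmetry.
Axis is vertical (directrix is horizontal). Vertex y-coordinate = (3 + 7)/2 = 5; x-coordinate = 6.

(6, 5)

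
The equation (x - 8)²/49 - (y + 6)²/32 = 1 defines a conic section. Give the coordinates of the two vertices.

Center (8, -6). The positive term is the x-term, so the transverse axis is horizontal; a² = 49, b² = 32.
a = 7. Vertices at (h ± a, k).

(1, -6) and (15, -6)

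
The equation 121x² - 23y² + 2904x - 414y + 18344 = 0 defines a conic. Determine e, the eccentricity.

e = 12/11

Group the x- and y-terms: 121(x² + 24x) -23(y² + 18y) = -18344
Completing the square gives 121(x + 12)² -23(y + 9)² = -18344 + 17424 - 1863 = -2783.
Divide through by -2783 to get (y + 9)²/121 - (x + 12)²/23 = 1.
Hyperbola, center (-12, -9), transverse axis vertical; a² = 121, b² = 23.
c² = a² + b² = 144, so c = 12.
e = c/a = 12/11.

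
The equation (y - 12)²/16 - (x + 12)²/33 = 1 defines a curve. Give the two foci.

(-12, 5) and (-12, 19)

Center (-12, 12). The positive term is the y-term, so the transverse axis is vertical; a² = 16, b² = 33.
c² = a² + b² = 16 + 33 = 49, so c = 7.
Foci lie on the vertical axis through the center: (h, k ± c).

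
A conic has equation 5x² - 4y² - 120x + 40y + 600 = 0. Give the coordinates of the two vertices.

5(x² - 24x) -4(y² - 10y) = -600
Complete the square in x and y: 5(x - 12)² -4(y - 5)² = -600 + 720 - 100 = 20
Dividing both sides by 20: (x - 12)²/4 - (y - 5)²/5 = 1
Hyperbola, center (12, 5), transverse axis horizontal; a² = 4, b² = 5.
a = 2. Vertices at (h ± a, k).

(10, 5) and (14, 5)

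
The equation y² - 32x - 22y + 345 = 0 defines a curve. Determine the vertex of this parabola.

Only y is squared. Complete the square in y: (y - 11)² = 32(x - 7).
Vertex (7, 11); 4p = 32 so p = 8. Opens right.

(7, 11)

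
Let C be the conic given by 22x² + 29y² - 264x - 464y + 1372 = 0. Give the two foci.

(6 - √14, 8) and (6 + √14, 8)

Rearranging, 22(x² - 12x) + 29(y² - 16y) = -1372.
22(x - 6)² + 29(y - 8)² = -1372 + 792 + 1856 = 1276
Divide by 1276: (x - 6)²/58 + (y - 8)²/44 = 1
Ellipse, center (6, 8), major axis horizontal; a² = 58, b² = 44.
c² = a² - b² = 58 - 44 = 14, so c = √14.
Foci lie on the horizontal axis through the center: (h ± c, k).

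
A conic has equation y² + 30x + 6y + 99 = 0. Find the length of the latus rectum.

30

Only y is squared. Complete the square in y: (y + 3)² = -30(x + 3).
Vertex (-3, -3); 4p = -30 so p = -15/2. Opens left.
Latus rectum length = |4p| = 30.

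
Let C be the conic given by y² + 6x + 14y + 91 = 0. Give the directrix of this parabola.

Only y is squared. Complete the square in y: (y + 7)² = -6(x + 7).
Vertex (-7, -7); 4p = -6 so p = -3/2. Opens left.
Directrix is the vertical line x = h − p = -7 − (-3/2) = -11/2.

x = -11/2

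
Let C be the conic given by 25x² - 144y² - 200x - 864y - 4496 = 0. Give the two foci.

(-9, -3) and (17, -3)

Rearranging, 25(x² - 8x) -144(y² + 6y) = 4496.
Complete the square: 25(x - 4)² -144(y + 3)² = 4496 + 400 - 1296 = 3600
Divide by 3600: (x - 4)²/144 - (y + 3)²/25 = 1
Hyperbola, center (4, -3), transverse axis horizontal; a² = 144, b² = 25.
c² = a² + b² = 144 + 25 = 169, so c = 13.
Foci lie on the horizontal axis through the center: (h ± c, k).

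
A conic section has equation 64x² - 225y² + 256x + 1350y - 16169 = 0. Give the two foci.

64(x² + 4x) -225(y² - 6y) = 16169
64(x + 2)² -225(y - 3)² = 16169 + 256 - 2025 = 14400
Dividing both sides by 14400: (x + 2)²/225 - (y - 3)²/64 = 1
Hyperbola, center (-2, 3), transverse axis horizontal; a² = 225, b² = 64.
c² = a² + b² = 225 + 64 = 289, so c = 17.
Foci lie on the horizontal axis through the center: (h ± c, k).

(-19, 3) and (15, 3)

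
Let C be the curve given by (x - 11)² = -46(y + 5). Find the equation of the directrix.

y = 13/2

Vertex (11, -5); 4p = -46 so p = -23/2. Opens down.
Directrix is the horizontal line y = k − p = -5 − (-23/2) = 13/2.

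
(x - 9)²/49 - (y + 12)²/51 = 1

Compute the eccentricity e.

e = 10/7

Center (9, -12). The positive term is the x-term, so the transverse axis is horizontal; a² = 49, b² = 51.
c² = a² + b² = 100, so c = 10.
e = c/a = 10/7.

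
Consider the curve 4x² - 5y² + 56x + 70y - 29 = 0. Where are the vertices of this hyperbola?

(-7, 5) and (-7, 9)

Group the x- and y-terms: 4(x² + 14x) -5(y² - 14y) = 29
Complete the square: 4(x + 7)² -5(y - 7)² = 29 + 196 - 245 = -20
Dividing both sides by -20: (y - 7)²/4 - (x + 7)²/5 = 1
Hyperbola, center (-7, 7), transverse axis vertical; a² = 4, b² = 5.
a = 2. Vertices at (h, k ± a).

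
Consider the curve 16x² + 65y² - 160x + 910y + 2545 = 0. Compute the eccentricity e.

Collect terms: 16(x² - 10x) + 65(y² + 14y) = -2545
Complete the square in x and y: 16(x - 5)² + 65(y + 7)² = -2545 + 400 + 3185 = 1040
Divide by 1040: (x - 5)²/65 + (y + 7)²/16 = 1
Ellipse, center (5, -7), major axis horizontal; a² = 65, b² = 16.
c² = a² - b² = 49, so c = 7.
e = c/a = 7/√65 = 7√65/65.

e = 7√65/65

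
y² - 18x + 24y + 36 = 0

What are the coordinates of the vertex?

(-6, -12)

Only y is squared. Complete the square in y: (y + 12)² = 18(x + 6).
Vertex (-6, -12); 4p = 18 so p = 9/2. Opens right.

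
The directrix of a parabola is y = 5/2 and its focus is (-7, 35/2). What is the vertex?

(-7, 10)

The vertex is the midpoint between the focus and the directrix along the axis of symmetry.
Axis is vertical (directrix is horizontal). Vertex y-coordinate = (35/2 + 5/2)/2 = 10; x-coordinate = -7.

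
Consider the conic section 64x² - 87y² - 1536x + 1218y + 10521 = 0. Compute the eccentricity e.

Group the x- and y-terms: 64(x² - 24x) -87(y² - 14y) = -10521
64(x - 12)² -87(y - 7)² = -10521 + 9216 - 4263 = -5568
Divide by -5568: (y - 7)²/64 - (x - 12)²/87 = 1
Hyperbola, center (12, 7), transverse axis vertical; a² = 64, b² = 87.
c² = a² + b² = 151, so c = √151.
e = c/a = √151/8.

e = √151/8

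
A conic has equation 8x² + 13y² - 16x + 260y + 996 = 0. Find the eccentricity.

Group: 8(x² - 2x) + 13(y² + 20y) = -996
8(x - 1)² + 13(y + 10)² = -996 + 8 + 1300 = 312
Divide by 312: (x - 1)²/39 + (y + 10)²/24 = 1
Ellipse, center (1, -10), major axis horizontal; a² = 39, b² = 24.
c² = a² - b² = 15, so c = √15.
e = c/a = √15/√39 = √65/13.

e = √65/13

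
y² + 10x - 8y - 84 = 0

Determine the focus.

(15/2, 4)

Only y is squared. Complete the square in y: (y - 4)² = -10(x - 10).
Vertex (10, 4); 4p = -10 so p = -5/2. Opens left.
Focus is p units from the vertex along the axis: (h + p, k).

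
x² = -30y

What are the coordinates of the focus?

(0, -15/2)

Vertex (0, 0); 4p = -30 so p = -15/2. Opens down.
Focus is p units from the vertex along the axis: (h, k + p).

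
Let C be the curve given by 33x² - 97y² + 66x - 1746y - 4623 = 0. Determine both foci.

(-1, -9 - √130) and (-1, -9 + √130)

33(x² + 2x) -97(y² + 18y) = 4623
Completing the square gives 33(x + 1)² -97(y + 9)² = 4623 + 33 - 7857 = -3201.
Divide through by -3201 to get (y + 9)²/33 - (x + 1)²/97 = 1.
Hyperbola, center (-1, -9), transverse axis vertical; a² = 33, b² = 97.
c² = a² + b² = 33 + 97 = 130, so c = √130.
Foci lie on the vertical axis through the center: (h, k ± c).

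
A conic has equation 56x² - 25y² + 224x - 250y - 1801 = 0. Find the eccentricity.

e = 9/5

Group: 56(x² + 4x) -25(y² + 10y) = 1801
Complete the square: 56(x + 2)² -25(y + 5)² = 1801 + 224 - 625 = 1400
Dividing both sides by 1400: (x + 2)²/25 - (y + 5)²/56 = 1
Hyperbola, center (-2, -5), transverse axis horizontal; a² = 25, b² = 56.
c² = a² + b² = 81, so c = 9.
e = c/a = 9/5.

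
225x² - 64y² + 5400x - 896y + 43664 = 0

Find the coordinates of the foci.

Group: 225(x² + 24x) -64(y² + 14y) = -43664
Completing the square gives 225(x + 12)² -64(y + 7)² = -43664 + 32400 - 3136 = -14400.
Dividing both sides by -14400: (y + 7)²/225 - (x + 12)²/64 = 1
Hyperbola, center (-12, -7), transverse axis vertical; a² = 225, b² = 64.
c² = a² + b² = 225 + 64 = 289, so c = 17.
Foci lie on the vertical axis through the center: (h, k ± c).

(-12, -24) and (-12, 10)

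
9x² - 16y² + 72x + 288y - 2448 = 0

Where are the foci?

(-19, 9) and (11, 9)

9(x² + 8x) -16(y² - 18y) = 2448
Complete the square: 9(x + 4)² -16(y - 9)² = 2448 + 144 - 1296 = 1296
Divide by 1296: (x + 4)²/144 - (y - 9)²/81 = 1
Hyperbola, center (-4, 9), transverse axis horizontal; a² = 144, b² = 81.
c² = a² + b² = 144 + 81 = 225, so c = 15.
Foci lie on the horizontal axis through the center: (h ± c, k).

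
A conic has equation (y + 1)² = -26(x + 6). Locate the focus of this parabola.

Vertex (-6, -1); 4p = -26 so p = -13/2. Opens left.
Focus is p units from the vertex along the axis: (h + p, k).

(-25/2, -1)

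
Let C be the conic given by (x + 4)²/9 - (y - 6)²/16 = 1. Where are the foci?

Center (-4, 6). The positive term is the x-term, so the transverse axis is horizontal; a² = 9, b² = 16.
c² = a² + b² = 9 + 16 = 25, so c = 5.
Foci lie on the horizontal axis through the center: (h ± c, k).

(-9, 6) and (1, 6)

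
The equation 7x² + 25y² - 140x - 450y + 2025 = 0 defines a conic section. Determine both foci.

(10 - 6√2, 9) and (10 + 6√2, 9)

Collect terms: 7(x² - 20x) + 25(y² - 18y) = -2025
Complete the square in x and y: 7(x - 10)² + 25(y - 9)² = -2025 + 700 + 2025 = 700
Dividing both sides by 700: (x - 10)²/100 + (y - 9)²/28 = 1
Ellipse, center (10, 9), major axis horizontal; a² = 100, b² = 28.
c² = a² - b² = 100 - 28 = 72, so c = 6√2.
Foci lie on the horizontal axis through the center: (h ± c, k).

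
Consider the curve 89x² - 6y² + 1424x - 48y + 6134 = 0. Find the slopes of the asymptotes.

Rearranging, 89(x² + 16x) -6(y² + 8y) = -6134.
Completing the square gives 89(x + 8)² -6(y + 4)² = -6134 + 5696 - 96 = -534.
Divide by -534: (y + 4)²/89 - (x + 8)²/6 = 1
Hyperbola, center (-8, -4), transverse axis vertical; a² = 89, b² = 6.
For a vertical hyperbola the asymptotes have slope ±a/b.
Here that is ±√89/√6 = ±√534/6.

√534/6 and -√534/6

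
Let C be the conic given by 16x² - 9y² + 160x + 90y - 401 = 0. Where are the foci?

Group the x- and y-terms: 16(x² + 10x) -9(y² - 10y) = 401
16(x + 5)² -9(y - 5)² = 401 + 400 - 225 = 576
Divide through by 576 to get (x + 5)²/36 - (y - 5)²/64 = 1.
Hyperbola, center (-5, 5), transverse axis horizontal; a² = 36, b² = 64.
c² = a² + b² = 36 + 64 = 100, so c = 10.
Foci lie on the horizontal axis through the center: (h ± c, k).

(-15, 5) and (5, 5)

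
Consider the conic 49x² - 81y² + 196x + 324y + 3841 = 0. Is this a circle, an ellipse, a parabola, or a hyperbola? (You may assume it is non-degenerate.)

hyperbola

No xy term. Coefficients of x² and y² are A = 49, C = -81.
A and C have opposite signs ⇒ hyperbola.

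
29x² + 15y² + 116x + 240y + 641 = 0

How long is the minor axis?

2√15

29(x² + 4x) + 15(y² + 16y) = -641
29(x + 2)² + 15(y + 8)² = -641 + 116 + 960 = 435
Dividing both sides by 435: (x + 2)²/15 + (y + 8)²/29 = 1
Ellipse, center (-2, -8), major axis vertical; a² = 29, b² = 15.
b² = 15 so b = √15; the minor axis has length 2b = 2√15.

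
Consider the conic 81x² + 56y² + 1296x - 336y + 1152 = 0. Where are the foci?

Rearranging, 81(x² + 16x) + 56(y² - 6y) = -1152.
Complete the square: 81(x + 8)² + 56(y - 3)² = -1152 + 5184 + 504 = 4536
Divide by 4536: (x + 8)²/56 + (y - 3)²/81 = 1
Ellipse, center (-8, 3), major axis vertical; a² = 81, b² = 56.
c² = a² - b² = 81 - 56 = 25, so c = 5.
Foci lie on the vertical axis through the center: (h, k ± c).

(-8, -2) and (-8, 8)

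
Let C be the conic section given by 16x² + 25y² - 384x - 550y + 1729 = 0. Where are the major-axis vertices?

(-3, 11) and (27, 11)

16(x² - 24x) + 25(y² - 22y) = -1729
Completing the square gives 16(x - 12)² + 25(y - 11)² = -1729 + 2304 + 3025 = 3600.
Divide through by 3600 to get (x - 12)²/225 + (y - 11)²/144 = 1.
Ellipse, center (12, 11), major axis horizontal; a² = 225, b² = 144.
a = 15. Vertices at (h ± a, k).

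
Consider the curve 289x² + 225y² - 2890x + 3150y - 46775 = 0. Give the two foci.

Group: 289(x² - 10x) + 225(y² + 14y) = 46775
289(x - 5)² + 225(y + 7)² = 46775 + 7225 + 11025 = 65025
Divide through by 65025 to get (x - 5)²/225 + (y + 7)²/289 = 1.
Ellipse, center (5, -7), major axis vertical; a² = 289, b² = 225.
c² = a² - b² = 289 - 225 = 64, so c = 8.
Foci lie on the vertical axis through the center: (h, k ± c).

(5, -15) and (5, 1)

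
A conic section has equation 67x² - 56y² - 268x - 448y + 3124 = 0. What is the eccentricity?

e = √8241/67

Collect terms: 67(x² - 4x) -56(y² + 8y) = -3124
Complete the square: 67(x - 2)² -56(y + 4)² = -3124 + 268 - 896 = -3752
Divide by -3752: (y + 4)²/67 - (x - 2)²/56 = 1
Hyperbola, center (2, -4), transverse axis vertical; a² = 67, b² = 56.
c² = a² + b² = 123, so c = √123.
e = c/a = √123/√67 = √8241/67.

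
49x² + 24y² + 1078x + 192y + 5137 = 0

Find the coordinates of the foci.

(-11, -9) and (-11, 1)

Group the x- and y-terms: 49(x² + 22x) + 24(y² + 8y) = -5137
Complete the square in x and y: 49(x + 11)² + 24(y + 4)² = -5137 + 5929 + 384 = 1176
Divide by 1176: (x + 11)²/24 + (y + 4)²/49 = 1
Ellipse, center (-11, -4), major axis vertical; a² = 49, b² = 24.
c² = a² - b² = 49 - 24 = 25, so c = 5.
Foci lie on the vertical axis through the center: (h, k ± c).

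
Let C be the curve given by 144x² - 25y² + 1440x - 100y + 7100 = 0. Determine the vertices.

Collect terms: 144(x² + 10x) -25(y² + 4y) = -7100
Complete the square in x and y: 144(x + 5)² -25(y + 2)² = -7100 + 3600 - 100 = -3600
Dividing both sides by -3600: (y + 2)²/144 - (x + 5)²/25 = 1
Hyperbola, center (-5, -2), transverse axis vertical; a² = 144, b² = 25.
a = 12. Vertices at (h, k ± a).

(-5, -14) and (-5, 10)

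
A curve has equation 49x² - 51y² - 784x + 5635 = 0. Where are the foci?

Collect terms: 49(x² - 16x) -51y² = -5635
Completing the square gives 49(x - 8)² -51y² = -5635 + 3136 + 0 = -2499.
Divide through by -2499 to get y²/49 - (x - 8)²/51 = 1.
Hyperbola, center (8, 0), transverse axis vertical; a² = 49, b² = 51.
c² = a² + b² = 49 + 51 = 100, so c = 10.
Foci lie on the vertical axis through the center: (h, k ± c).

(8, -10) and (8, 10)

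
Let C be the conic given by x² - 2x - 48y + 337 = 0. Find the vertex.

Only x is squared. Complete the square in x: (x - 1)² = 48(y - 7).
Vertex (1, 7); 4p = 48 so p = 12. Opens up.

(1, 7)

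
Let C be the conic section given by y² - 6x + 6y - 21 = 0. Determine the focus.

(-7/2, -3)

Only y is squared. Complete the square in y: (y + 3)² = 6(x + 5).
Vertex (-5, -3); 4p = 6 so p = 3/2. Opens right.
Focus is p units from the vertex along the axis: (h + p, k).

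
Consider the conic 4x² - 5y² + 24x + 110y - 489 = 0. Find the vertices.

Group the x- and y-terms: 4(x² + 6x) -5(y² - 22y) = 489
Complete the square: 4(x + 3)² -5(y - 11)² = 489 + 36 - 605 = -80
Dividing both sides by -80: (y - 11)²/16 - (x + 3)²/20 = 1
Hyperbola, center (-3, 11), transverse axis vertical; a² = 16, b² = 20.
a = 4. Vertices at (h, k ± a).

(-3, 7) and (-3, 15)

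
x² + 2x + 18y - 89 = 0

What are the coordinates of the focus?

(-1, 1/2)

Only x is squared. Complete the square in x: (x + 1)² = -18(y - 5).
Vertex (-1, 5); 4p = -18 so p = -9/2. Opens down.
Focus is p units from the vertex along the axis: (h, k + p).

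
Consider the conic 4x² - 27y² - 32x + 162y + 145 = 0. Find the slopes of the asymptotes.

2√3/9 and -2√3/9

Group the x- and y-terms: 4(x² - 8x) -27(y² - 6y) = -145
Complete the square: 4(x - 4)² -27(y - 3)² = -145 + 64 - 243 = -324
Divide through by -324 to get (y - 3)²/12 - (x - 4)²/81 = 1.
Hyperbola, center (4, 3), transverse axis vertical; a² = 12, b² = 81.
For a vertical hyperbola the asymptotes have slope ±a/b.
Here that is ±2√3/9.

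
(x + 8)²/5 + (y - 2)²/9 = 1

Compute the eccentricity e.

e = 2/3

Center (-8, 2). The larger denominator 9 sits under the y-term, so the major axis is vertical; a² = 9, b² = 5.
c² = a² - b² = 4, so c = 2.
e = c/a = 2/3.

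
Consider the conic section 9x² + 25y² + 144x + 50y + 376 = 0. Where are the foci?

(-12, -1) and (-4, -1)

Rearranging, 9(x² + 16x) + 25(y² + 2y) = -376.
Complete the square in x and y: 9(x + 8)² + 25(y + 1)² = -376 + 576 + 25 = 225
Dividing both sides by 225: (x + 8)²/25 + (y + 1)²/9 = 1
Ellipse, center (-8, -1), major axis horizontal; a² = 25, b² = 9.
c² = a² - b² = 25 - 9 = 16, so c = 4.
Foci lie on the horizontal axis through the center: (h ± c, k).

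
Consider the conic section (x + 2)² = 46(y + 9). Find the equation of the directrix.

Vertex (-2, -9); 4p = 46 so p = 23/2. Opens up.
Directrix is the horizontal line y = k − p = -9 − (23/2) = -41/2.

y = -41/2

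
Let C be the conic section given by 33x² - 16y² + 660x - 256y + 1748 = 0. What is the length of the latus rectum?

33/2

Collect terms: 33(x² + 20x) -16(y² + 16y) = -1748
33(x + 10)² -16(y + 8)² = -1748 + 3300 - 1024 = 528
Divide through by 528 to get (x + 10)²/16 - (y + 8)²/33 = 1.
Hyperbola, center (-10, -8), transverse axis horizontal; a² = 16, b² = 33.
Latus rectum length = 2b²/a = 2·33/4 = 33/2.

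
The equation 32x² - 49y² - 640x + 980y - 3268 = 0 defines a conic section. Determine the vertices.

(3, 10) and (17, 10)

32(x² - 20x) -49(y² - 20y) = 3268
Complete the square: 32(x - 10)² -49(y - 10)² = 3268 + 3200 - 4900 = 1568
Divide through by 1568 to get (x - 10)²/49 - (y - 10)²/32 = 1.
Hyperbola, center (10, 10), transverse axis horizontal; a² = 49, b² = 32.
a = 7. Vertices at (h ± a, k).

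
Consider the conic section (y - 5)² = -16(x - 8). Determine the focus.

Vertex (8, 5); 4p = -16 so p = -4. Opens left.
Focus is p units from the vertex along the axis: (h + p, k).

(4, 5)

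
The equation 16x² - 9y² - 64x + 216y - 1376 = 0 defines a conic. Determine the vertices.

Group the x- and y-terms: 16(x² - 4x) -9(y² - 24y) = 1376
Complete the square: 16(x - 2)² -9(y - 12)² = 1376 + 64 - 1296 = 144
Divide by 144: (x - 2)²/9 - (y - 12)²/16 = 1
Hyperbola, center (2, 12), transverse axis horizontal; a² = 9, b² = 16.
a = 3. Vertices at (h ± a, k).

(-1, 12) and (5, 12)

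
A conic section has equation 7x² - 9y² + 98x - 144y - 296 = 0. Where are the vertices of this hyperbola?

Group: 7(x² + 14x) -9(y² + 16y) = 296
Complete the square in x and y: 7(x + 7)² -9(y + 8)² = 296 + 343 - 576 = 63
Divide by 63: (x + 7)²/9 - (y + 8)²/7 = 1
Hyperbola, center (-7, -8), transverse axis horizontal; a² = 9, b² = 7.
a = 3. Vertices at (h ± a, k).

(-10, -8) and (-4, -8)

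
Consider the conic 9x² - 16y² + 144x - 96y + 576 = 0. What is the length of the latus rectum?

32/3

Group the x- and y-terms: 9(x² + 16x) -16(y² + 6y) = -576
Complete the square in x and y: 9(x + 8)² -16(y + 3)² = -576 + 576 - 144 = -144
Dividing both sides by -144: (y + 3)²/9 - (x + 8)²/16 = 1
Hyperbola, center (-8, -3), transverse axis vertical; a² = 9, b² = 16.
Latus rectum length = 2b²/a = 2·16/3 = 32/3.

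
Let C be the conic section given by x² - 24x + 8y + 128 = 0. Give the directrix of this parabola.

Only x is squared. Complete the square in x: (x - 12)² = -8(y - 2).
Vertex (12, 2); 4p = -8 so p = -2. Opens down.
Directrix is the horizontal line y = k − p = 2 − (-2) = 4.

y = 4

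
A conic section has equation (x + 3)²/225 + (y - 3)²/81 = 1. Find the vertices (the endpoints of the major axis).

Center (-3, 3). The larger denominator 225 sits under the x-term, so the major axis is horizontal; a² = 225, b² = 81.
a = 15. Vertices at (h ± a, k).

(-18, 3) and (12, 3)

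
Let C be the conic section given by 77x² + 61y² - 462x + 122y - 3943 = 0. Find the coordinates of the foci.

Group: 77(x² - 6x) + 61(y² + 2y) = 3943
Complete the square: 77(x - 3)² + 61(y + 1)² = 3943 + 693 + 61 = 4697
Divide by 4697: (x - 3)²/61 + (y + 1)²/77 = 1
Ellipse, center (3, -1), major axis vertical; a² = 77, b² = 61.
c² = a² - b² = 77 - 61 = 16, so c = 4.
Foci lie on the vertical axis through the center: (h, k ± c).

(3, -5) and (3, 3)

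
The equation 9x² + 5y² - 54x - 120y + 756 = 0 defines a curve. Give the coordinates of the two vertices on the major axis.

(3, 9) and (3, 15)

Collect terms: 9(x² - 6x) + 5(y² - 24y) = -756
9(x - 3)² + 5(y - 12)² = -756 + 81 + 720 = 45
Dividing both sides by 45: (x - 3)²/5 + (y - 12)²/9 = 1
Ellipse, center (3, 12), major axis vertical; a² = 9, b² = 5.
a = 3. Vertices at (h, k ± a).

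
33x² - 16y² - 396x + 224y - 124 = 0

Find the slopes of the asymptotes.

Group the x- and y-terms: 33(x² - 12x) -16(y² - 14y) = 124
Complete the square in x and y: 33(x - 6)² -16(y - 7)² = 124 + 1188 - 784 = 528
Divide through by 528 to get (x - 6)²/16 - (y - 7)²/33 = 1.
Hyperbola, center (6, 7), transverse axis horizontal; a² = 16, b² = 33.
For a horizontal hyperbola the asymptotes have slope ±b/a.
Here that is ±√33/4.

√33/4 and -√33/4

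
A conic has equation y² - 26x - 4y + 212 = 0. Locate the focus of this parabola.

(29/2, 2)

Only y is squared. Complete the square in y: (y - 2)² = 26(x - 8).
Vertex (8, 2); 4p = 26 so p = 13/2. Opens right.
Focus is p units from the vertex along the axis: (h + p, k).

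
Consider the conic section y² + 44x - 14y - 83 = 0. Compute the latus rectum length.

Only y is squared. Complete the square in y: (y - 7)² = -44(x - 3).
Vertex (3, 7); 4p = -44 so p = -11. Opens left.
Latus rectum length = |4p| = 44.

44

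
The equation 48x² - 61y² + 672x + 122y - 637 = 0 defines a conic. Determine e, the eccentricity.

e = √6649/61

48(x² + 14x) -61(y² - 2y) = 637
Completing the square gives 48(x + 7)² -61(y - 1)² = 637 + 2352 - 61 = 2928.
Dividing both sides by 2928: (x + 7)²/61 - (y - 1)²/48 = 1
Hyperbola, center (-7, 1), transverse axis horizontal; a² = 61, b² = 48.
c² = a² + b² = 109, so c = √109.
e = c/a = √109/√61 = √6649/61.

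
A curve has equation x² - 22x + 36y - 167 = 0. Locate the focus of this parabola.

(11, -1)

Only x is squared. Complete the square in x: (x - 11)² = -36(y - 8).
Vertex (11, 8); 4p = -36 so p = -9. Opens down.
Focus is p units from the vertex along the axis: (h, k + p).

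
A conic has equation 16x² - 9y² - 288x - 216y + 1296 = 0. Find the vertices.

(9, -24) and (9, 0)

Group: 16(x² - 18x) -9(y² + 24y) = -1296
Complete the square in x and y: 16(x - 9)² -9(y + 12)² = -1296 + 1296 - 1296 = -1296
Divide through by -1296 to get (y + 12)²/144 - (x - 9)²/81 = 1.
Hyperbola, center (9, -12), transverse axis vertical; a² = 144, b² = 81.
a = 12. Vertices at (h, k ± a).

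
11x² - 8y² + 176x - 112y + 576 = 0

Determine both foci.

(-8, -7 - √57) and (-8, -7 + √57)

Group: 11(x² + 16x) -8(y² + 14y) = -576
Completing the square gives 11(x + 8)² -8(y + 7)² = -576 + 704 - 392 = -264.
Divide by -264: (y + 7)²/33 - (x + 8)²/24 = 1
Hyperbola, center (-8, -7), transverse axis vertical; a² = 33, b² = 24.
c² = a² + b² = 33 + 24 = 57, so c = √57.
Foci lie on the vertical axis through the center: (h, k ± c).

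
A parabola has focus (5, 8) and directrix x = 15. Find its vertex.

The vertex is the midpoint between the focus and the directrix along the axis of symmetry.
Axis is horizontal (directrix is vertical). Vertex x-coordinate = (5 + 15)/2 = 10; y-coordinate = 8.

(10, 8)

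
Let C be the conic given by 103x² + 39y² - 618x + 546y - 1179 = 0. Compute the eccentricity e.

Collect terms: 103(x² - 6x) + 39(y² + 14y) = 1179
Complete the square in x and y: 103(x - 3)² + 39(y + 7)² = 1179 + 927 + 1911 = 4017
Dividing both sides by 4017: (x - 3)²/39 + (y + 7)²/103 = 1
Ellipse, center (3, -7), major axis vertical; a² = 103, b² = 39.
c² = a² - b² = 64, so c = 8.
e = c/a = 8/√103 = 8√103/103.

e = 8√103/103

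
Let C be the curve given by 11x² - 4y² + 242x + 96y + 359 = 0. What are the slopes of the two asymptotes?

√11/2 and -√11/2

Group: 11(x² + 22x) -4(y² - 24y) = -359
Complete the square in x and y: 11(x + 11)² -4(y - 12)² = -359 + 1331 - 576 = 396
Dividing both sides by 396: (x + 11)²/36 - (y - 12)²/99 = 1
Hyperbola, center (-11, 12), transverse axis horizontal; a² = 36, b² = 99.
For a horizontal hyperbola the asymptotes have slope ±b/a.
Here that is ±3√11/6 = ±√11/2.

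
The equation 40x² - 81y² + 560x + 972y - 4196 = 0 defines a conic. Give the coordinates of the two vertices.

(-16, 6) and (2, 6)

Group: 40(x² + 14x) -81(y² - 12y) = 4196
40(x + 7)² -81(y - 6)² = 4196 + 1960 - 2916 = 3240
Divide by 3240: (x + 7)²/81 - (y - 6)²/40 = 1
Hyperbola, center (-7, 6), transverse axis horizontal; a² = 81, b² = 40.
a = 9. Vertices at (h ± a, k).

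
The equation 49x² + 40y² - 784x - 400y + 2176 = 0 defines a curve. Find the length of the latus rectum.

80/7

Rearranging, 49(x² - 16x) + 40(y² - 10y) = -2176.
49(x - 8)² + 40(y - 5)² = -2176 + 3136 + 1000 = 1960
Dividing both sides by 1960: (x - 8)²/40 + (y - 5)²/49 = 1
Ellipse, center (8, 5), major axis vertical; a² = 49, b² = 40.
Latus rectum length = 2b²/a = 2·40/7 = 80/7.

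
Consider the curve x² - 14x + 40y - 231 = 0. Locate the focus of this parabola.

Only x is squared. Complete the square in x: (x - 7)² = -40(y - 7).
Vertex (7, 7); 4p = -40 so p = -10. Opens down.
Focus is p units from the vertex along the axis: (h, k + p).

(7, -3)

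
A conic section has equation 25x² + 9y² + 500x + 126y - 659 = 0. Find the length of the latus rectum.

72/5

Rearranging, 25(x² + 20x) + 9(y² + 14y) = 659.
25(x + 10)² + 9(y + 7)² = 659 + 2500 + 441 = 3600
Dividing both sides by 3600: (x + 10)²/144 + (y + 7)²/400 = 1
Ellipse, center (-10, -7), major axis vertical; a² = 400, b² = 144.
Latus rectum length = 2b²/a = 2·144/20 = 72/5.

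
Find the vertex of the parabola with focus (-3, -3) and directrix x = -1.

(-2, -3)

The vertex is the midpoint between the focus and the directrix along the axis of symmetry.
Axis is horizontal (directrix is vertical). Vertex x-coordinate = (-3 + (-1))/2 = -2; y-coordinate = -3.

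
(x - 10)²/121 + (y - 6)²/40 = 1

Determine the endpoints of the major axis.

(-1, 6) and (21, 6)

Center (10, 6). The larger denominator 121 sits under the x-term, so the major axis is horizontal; a² = 121, b² = 40.
a = 11. Vertices at (h ± a, k).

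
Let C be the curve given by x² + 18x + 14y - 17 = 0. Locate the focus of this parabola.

(-9, 7/2)

Only x is squared. Complete the square in x: (x + 9)² = -14(y - 7).
Vertex (-9, 7); 4p = -14 so p = -7/2. Opens down.
Focus is p units from the vertex along the axis: (h, k + p).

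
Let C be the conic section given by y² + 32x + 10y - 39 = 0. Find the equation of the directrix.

x = 10

Only y is squared. Complete the square in y: (y + 5)² = -32(x - 2).
Vertex (2, -5); 4p = -32 so p = -8. Opens left.
Directrix is the vertical line x = h − p = 2 − (-8) = 10.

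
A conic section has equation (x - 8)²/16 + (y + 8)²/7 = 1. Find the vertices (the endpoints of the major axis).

Center (8, -8). The larger denominator 16 sits under the x-term, so the major axis is horizontal; a² = 16, b² = 7.
a = 4. Vertices at (h ± a, k).

(4, -8) and (12, -8)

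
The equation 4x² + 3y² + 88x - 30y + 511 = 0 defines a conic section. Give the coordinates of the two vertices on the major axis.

Collect terms: 4(x² + 22x) + 3(y² - 10y) = -511
Complete the square: 4(x + 11)² + 3(y - 5)² = -511 + 484 + 75 = 48
Divide through by 48 to get (x + 11)²/12 + (y - 5)²/16 = 1.
Ellipse, center (-11, 5), major axis vertical; a² = 16, b² = 12.
a = 4. Vertices at (h, k ± a).

(-11, 1) and (-11, 9)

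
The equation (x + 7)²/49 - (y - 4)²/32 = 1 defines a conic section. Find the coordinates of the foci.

Center (-7, 4). The positive term is the x-term, so the transverse axis is horizontal; a² = 49, b² = 32.
c² = a² + b² = 49 + 32 = 81, so c = 9.
Foci lie on the horizontal axis through the center: (h ± c, k).

(-16, 4) and (2, 4)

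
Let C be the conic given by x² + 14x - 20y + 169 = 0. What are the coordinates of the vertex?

(-7, 6)

Only x is squared. Complete the square in x: (x + 7)² = 20(y - 6).
Vertex (-7, 6); 4p = 20 so p = 5. Opens up.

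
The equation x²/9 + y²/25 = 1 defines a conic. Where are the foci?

Center (0, 0). The larger denominator 25 sits under the y-term, so the major axis is vertical; a² = 25, b² = 9.
c² = a² - b² = 25 - 9 = 16, so c = 4.
Foci lie on the vertical axis through the center: (h, k ± c).

(0, -4) and (0, 4)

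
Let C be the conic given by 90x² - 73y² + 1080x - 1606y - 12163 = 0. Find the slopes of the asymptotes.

3√730/73 and -3√730/73

Group: 90(x² + 12x) -73(y² + 22y) = 12163
Complete the square: 90(x + 6)² -73(y + 11)² = 12163 + 3240 - 8833 = 6570
Divide by 6570: (x + 6)²/73 - (y + 11)²/90 = 1
Hyperbola, center (-6, -11), transverse axis horizontal; a² = 73, b² = 90.
For a horizontal hyperbola the asymptotes have slope ±b/a.
Here that is ±3√10/√73 = ±3√730/73.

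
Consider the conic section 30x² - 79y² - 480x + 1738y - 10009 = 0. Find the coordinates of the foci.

Collect terms: 30(x² - 16x) -79(y² - 22y) = 10009
Complete the square in x and y: 30(x - 8)² -79(y - 11)² = 10009 + 1920 - 9559 = 2370
Dividing both sides by 2370: (x - 8)²/79 - (y - 11)²/30 = 1
Hyperbola, center (8, 11), transverse axis horizontal; a² = 79, b² = 30.
c² = a² + b² = 79 + 30 = 109, so c = √109.
Foci lie on the horizontal axis through the center: (h ± c, k).

(8 - √109, 11) and (8 + √109, 11)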